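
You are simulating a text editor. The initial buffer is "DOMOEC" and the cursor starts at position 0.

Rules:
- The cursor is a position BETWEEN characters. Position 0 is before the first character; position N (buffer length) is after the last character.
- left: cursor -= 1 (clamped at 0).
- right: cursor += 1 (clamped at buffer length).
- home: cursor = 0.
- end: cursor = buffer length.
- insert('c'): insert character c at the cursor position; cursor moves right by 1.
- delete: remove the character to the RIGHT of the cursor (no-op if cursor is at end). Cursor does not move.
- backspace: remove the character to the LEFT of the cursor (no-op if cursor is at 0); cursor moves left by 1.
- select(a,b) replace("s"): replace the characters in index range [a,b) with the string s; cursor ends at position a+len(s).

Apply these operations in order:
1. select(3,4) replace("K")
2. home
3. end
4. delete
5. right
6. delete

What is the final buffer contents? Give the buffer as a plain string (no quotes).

After op 1 (select(3,4) replace("K")): buf='DOMKEC' cursor=4
After op 2 (home): buf='DOMKEC' cursor=0
After op 3 (end): buf='DOMKEC' cursor=6
After op 4 (delete): buf='DOMKEC' cursor=6
After op 5 (right): buf='DOMKEC' cursor=6
After op 6 (delete): buf='DOMKEC' cursor=6

Answer: DOMKEC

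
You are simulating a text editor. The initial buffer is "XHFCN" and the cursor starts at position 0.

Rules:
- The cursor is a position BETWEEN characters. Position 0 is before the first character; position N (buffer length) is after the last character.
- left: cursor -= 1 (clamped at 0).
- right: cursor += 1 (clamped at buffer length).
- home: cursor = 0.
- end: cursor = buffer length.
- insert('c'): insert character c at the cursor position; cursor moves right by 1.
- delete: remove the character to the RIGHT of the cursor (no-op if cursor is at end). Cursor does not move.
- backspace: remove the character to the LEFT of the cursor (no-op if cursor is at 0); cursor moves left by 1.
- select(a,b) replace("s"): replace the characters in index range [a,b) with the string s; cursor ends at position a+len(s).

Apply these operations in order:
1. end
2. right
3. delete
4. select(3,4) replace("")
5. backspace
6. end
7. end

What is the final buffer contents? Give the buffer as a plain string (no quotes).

Answer: XHN

Derivation:
After op 1 (end): buf='XHFCN' cursor=5
After op 2 (right): buf='XHFCN' cursor=5
After op 3 (delete): buf='XHFCN' cursor=5
After op 4 (select(3,4) replace("")): buf='XHFN' cursor=3
After op 5 (backspace): buf='XHN' cursor=2
After op 6 (end): buf='XHN' cursor=3
After op 7 (end): buf='XHN' cursor=3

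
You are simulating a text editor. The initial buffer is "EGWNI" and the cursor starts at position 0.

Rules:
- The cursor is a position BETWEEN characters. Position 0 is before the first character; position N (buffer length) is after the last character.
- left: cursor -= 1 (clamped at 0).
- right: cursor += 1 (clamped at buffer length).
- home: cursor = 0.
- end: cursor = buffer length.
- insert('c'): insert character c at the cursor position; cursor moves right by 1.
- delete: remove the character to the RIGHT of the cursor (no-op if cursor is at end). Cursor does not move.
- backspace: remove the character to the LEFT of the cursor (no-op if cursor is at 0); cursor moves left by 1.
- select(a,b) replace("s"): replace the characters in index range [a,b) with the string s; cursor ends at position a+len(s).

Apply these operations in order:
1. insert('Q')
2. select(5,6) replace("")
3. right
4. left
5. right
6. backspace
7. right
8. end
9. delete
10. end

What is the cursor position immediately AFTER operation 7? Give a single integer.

After op 1 (insert('Q')): buf='QEGWNI' cursor=1
After op 2 (select(5,6) replace("")): buf='QEGWN' cursor=5
After op 3 (right): buf='QEGWN' cursor=5
After op 4 (left): buf='QEGWN' cursor=4
After op 5 (right): buf='QEGWN' cursor=5
After op 6 (backspace): buf='QEGW' cursor=4
After op 7 (right): buf='QEGW' cursor=4

Answer: 4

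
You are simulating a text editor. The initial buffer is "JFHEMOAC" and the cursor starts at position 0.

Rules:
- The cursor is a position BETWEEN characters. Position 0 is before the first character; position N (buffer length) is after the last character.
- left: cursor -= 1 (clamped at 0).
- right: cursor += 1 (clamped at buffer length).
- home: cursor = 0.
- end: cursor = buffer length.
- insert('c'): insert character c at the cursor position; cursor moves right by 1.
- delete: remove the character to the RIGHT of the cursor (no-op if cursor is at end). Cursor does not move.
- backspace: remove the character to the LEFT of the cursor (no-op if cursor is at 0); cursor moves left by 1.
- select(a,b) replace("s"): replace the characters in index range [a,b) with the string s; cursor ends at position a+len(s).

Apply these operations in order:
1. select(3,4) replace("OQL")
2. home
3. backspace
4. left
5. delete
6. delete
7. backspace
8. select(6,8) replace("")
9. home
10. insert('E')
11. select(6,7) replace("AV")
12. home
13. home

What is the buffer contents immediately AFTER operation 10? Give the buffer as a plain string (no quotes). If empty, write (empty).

Answer: EHOQLMO

Derivation:
After op 1 (select(3,4) replace("OQL")): buf='JFHOQLMOAC' cursor=6
After op 2 (home): buf='JFHOQLMOAC' cursor=0
After op 3 (backspace): buf='JFHOQLMOAC' cursor=0
After op 4 (left): buf='JFHOQLMOAC' cursor=0
After op 5 (delete): buf='FHOQLMOAC' cursor=0
After op 6 (delete): buf='HOQLMOAC' cursor=0
After op 7 (backspace): buf='HOQLMOAC' cursor=0
After op 8 (select(6,8) replace("")): buf='HOQLMO' cursor=6
After op 9 (home): buf='HOQLMO' cursor=0
After op 10 (insert('E')): buf='EHOQLMO' cursor=1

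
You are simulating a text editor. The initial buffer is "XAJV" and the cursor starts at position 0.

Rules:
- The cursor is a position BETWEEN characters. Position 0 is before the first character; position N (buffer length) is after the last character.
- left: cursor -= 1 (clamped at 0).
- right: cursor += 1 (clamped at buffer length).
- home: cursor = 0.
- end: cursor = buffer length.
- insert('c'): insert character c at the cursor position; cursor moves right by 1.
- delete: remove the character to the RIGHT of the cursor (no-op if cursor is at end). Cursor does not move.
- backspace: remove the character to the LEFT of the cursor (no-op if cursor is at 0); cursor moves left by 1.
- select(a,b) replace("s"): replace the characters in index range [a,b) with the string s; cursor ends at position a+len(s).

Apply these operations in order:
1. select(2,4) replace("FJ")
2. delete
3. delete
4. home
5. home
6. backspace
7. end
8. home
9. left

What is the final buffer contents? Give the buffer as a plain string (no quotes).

After op 1 (select(2,4) replace("FJ")): buf='XAFJ' cursor=4
After op 2 (delete): buf='XAFJ' cursor=4
After op 3 (delete): buf='XAFJ' cursor=4
After op 4 (home): buf='XAFJ' cursor=0
After op 5 (home): buf='XAFJ' cursor=0
After op 6 (backspace): buf='XAFJ' cursor=0
After op 7 (end): buf='XAFJ' cursor=4
After op 8 (home): buf='XAFJ' cursor=0
After op 9 (left): buf='XAFJ' cursor=0

Answer: XAFJ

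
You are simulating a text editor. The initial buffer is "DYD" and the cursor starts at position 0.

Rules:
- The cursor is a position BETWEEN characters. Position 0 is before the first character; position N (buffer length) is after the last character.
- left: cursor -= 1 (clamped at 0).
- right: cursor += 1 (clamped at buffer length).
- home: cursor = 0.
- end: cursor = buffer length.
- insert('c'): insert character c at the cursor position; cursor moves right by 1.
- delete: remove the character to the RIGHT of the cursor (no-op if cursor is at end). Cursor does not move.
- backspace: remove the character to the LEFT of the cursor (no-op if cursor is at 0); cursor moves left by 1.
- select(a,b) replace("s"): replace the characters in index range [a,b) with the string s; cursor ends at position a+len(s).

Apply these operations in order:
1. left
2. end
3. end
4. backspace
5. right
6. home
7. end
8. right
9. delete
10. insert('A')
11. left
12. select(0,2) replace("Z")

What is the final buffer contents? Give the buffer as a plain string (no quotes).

Answer: ZA

Derivation:
After op 1 (left): buf='DYD' cursor=0
After op 2 (end): buf='DYD' cursor=3
After op 3 (end): buf='DYD' cursor=3
After op 4 (backspace): buf='DY' cursor=2
After op 5 (right): buf='DY' cursor=2
After op 6 (home): buf='DY' cursor=0
After op 7 (end): buf='DY' cursor=2
After op 8 (right): buf='DY' cursor=2
After op 9 (delete): buf='DY' cursor=2
After op 10 (insert('A')): buf='DYA' cursor=3
After op 11 (left): buf='DYA' cursor=2
After op 12 (select(0,2) replace("Z")): buf='ZA' cursor=1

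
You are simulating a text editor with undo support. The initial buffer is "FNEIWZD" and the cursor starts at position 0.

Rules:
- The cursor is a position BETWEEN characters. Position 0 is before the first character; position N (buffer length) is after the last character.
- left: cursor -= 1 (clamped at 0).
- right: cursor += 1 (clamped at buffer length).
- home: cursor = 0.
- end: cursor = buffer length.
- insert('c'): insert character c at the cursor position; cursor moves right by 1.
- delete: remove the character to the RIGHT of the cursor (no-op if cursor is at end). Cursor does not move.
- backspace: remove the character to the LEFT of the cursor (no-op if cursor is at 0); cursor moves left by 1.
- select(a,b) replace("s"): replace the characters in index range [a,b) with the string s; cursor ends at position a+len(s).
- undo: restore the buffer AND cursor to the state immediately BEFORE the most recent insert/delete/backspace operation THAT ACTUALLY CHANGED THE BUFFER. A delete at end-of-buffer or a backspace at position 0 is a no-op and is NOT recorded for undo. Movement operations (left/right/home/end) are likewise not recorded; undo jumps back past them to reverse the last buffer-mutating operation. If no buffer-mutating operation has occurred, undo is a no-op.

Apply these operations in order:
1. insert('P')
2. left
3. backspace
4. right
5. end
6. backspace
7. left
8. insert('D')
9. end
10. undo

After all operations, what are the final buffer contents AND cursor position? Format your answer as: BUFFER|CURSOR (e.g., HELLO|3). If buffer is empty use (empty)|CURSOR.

Answer: PFNEIWZ|6

Derivation:
After op 1 (insert('P')): buf='PFNEIWZD' cursor=1
After op 2 (left): buf='PFNEIWZD' cursor=0
After op 3 (backspace): buf='PFNEIWZD' cursor=0
After op 4 (right): buf='PFNEIWZD' cursor=1
After op 5 (end): buf='PFNEIWZD' cursor=8
After op 6 (backspace): buf='PFNEIWZ' cursor=7
After op 7 (left): buf='PFNEIWZ' cursor=6
After op 8 (insert('D')): buf='PFNEIWDZ' cursor=7
After op 9 (end): buf='PFNEIWDZ' cursor=8
After op 10 (undo): buf='PFNEIWZ' cursor=6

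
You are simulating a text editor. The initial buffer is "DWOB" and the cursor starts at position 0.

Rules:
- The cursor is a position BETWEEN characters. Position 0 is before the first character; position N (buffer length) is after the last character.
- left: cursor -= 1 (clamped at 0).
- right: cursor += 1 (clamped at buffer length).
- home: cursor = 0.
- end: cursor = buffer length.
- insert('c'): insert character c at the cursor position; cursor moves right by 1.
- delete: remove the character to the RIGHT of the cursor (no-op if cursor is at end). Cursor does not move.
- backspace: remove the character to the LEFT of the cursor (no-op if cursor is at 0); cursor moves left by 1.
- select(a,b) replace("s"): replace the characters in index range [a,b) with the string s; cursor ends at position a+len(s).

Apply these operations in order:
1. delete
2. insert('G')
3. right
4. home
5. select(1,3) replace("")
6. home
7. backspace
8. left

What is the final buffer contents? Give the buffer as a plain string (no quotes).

Answer: GB

Derivation:
After op 1 (delete): buf='WOB' cursor=0
After op 2 (insert('G')): buf='GWOB' cursor=1
After op 3 (right): buf='GWOB' cursor=2
After op 4 (home): buf='GWOB' cursor=0
After op 5 (select(1,3) replace("")): buf='GB' cursor=1
After op 6 (home): buf='GB' cursor=0
After op 7 (backspace): buf='GB' cursor=0
After op 8 (left): buf='GB' cursor=0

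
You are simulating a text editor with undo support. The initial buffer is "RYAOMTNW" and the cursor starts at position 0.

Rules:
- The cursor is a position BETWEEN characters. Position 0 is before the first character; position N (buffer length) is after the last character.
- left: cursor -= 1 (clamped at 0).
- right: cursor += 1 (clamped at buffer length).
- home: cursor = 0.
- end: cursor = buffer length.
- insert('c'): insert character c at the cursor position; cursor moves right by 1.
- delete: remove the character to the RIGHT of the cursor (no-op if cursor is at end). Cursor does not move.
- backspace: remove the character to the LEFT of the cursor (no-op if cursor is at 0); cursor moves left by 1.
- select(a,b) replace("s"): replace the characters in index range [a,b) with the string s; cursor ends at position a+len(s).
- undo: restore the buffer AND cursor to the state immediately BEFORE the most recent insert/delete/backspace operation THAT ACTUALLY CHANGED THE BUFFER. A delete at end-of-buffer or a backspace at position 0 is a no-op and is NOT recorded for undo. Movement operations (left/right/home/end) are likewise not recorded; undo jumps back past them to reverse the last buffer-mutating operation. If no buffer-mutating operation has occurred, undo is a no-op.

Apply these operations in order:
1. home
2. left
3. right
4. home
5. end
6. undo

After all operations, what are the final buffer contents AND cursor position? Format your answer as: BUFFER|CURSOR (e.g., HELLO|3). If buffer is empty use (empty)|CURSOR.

Answer: RYAOMTNW|8

Derivation:
After op 1 (home): buf='RYAOMTNW' cursor=0
After op 2 (left): buf='RYAOMTNW' cursor=0
After op 3 (right): buf='RYAOMTNW' cursor=1
After op 4 (home): buf='RYAOMTNW' cursor=0
After op 5 (end): buf='RYAOMTNW' cursor=8
After op 6 (undo): buf='RYAOMTNW' cursor=8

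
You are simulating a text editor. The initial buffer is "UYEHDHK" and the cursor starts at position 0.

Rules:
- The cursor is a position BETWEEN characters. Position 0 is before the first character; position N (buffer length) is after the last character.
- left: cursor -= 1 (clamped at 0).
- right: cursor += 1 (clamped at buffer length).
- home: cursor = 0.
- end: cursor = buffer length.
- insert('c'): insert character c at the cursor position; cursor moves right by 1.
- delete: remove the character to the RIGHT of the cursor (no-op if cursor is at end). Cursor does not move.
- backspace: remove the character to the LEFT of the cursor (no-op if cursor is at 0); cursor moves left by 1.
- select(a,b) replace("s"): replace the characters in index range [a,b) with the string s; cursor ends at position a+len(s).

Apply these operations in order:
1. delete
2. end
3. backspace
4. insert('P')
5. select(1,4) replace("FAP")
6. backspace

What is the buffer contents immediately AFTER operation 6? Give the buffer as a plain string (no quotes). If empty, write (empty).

Answer: YFAHP

Derivation:
After op 1 (delete): buf='YEHDHK' cursor=0
After op 2 (end): buf='YEHDHK' cursor=6
After op 3 (backspace): buf='YEHDH' cursor=5
After op 4 (insert('P')): buf='YEHDHP' cursor=6
After op 5 (select(1,4) replace("FAP")): buf='YFAPHP' cursor=4
After op 6 (backspace): buf='YFAHP' cursor=3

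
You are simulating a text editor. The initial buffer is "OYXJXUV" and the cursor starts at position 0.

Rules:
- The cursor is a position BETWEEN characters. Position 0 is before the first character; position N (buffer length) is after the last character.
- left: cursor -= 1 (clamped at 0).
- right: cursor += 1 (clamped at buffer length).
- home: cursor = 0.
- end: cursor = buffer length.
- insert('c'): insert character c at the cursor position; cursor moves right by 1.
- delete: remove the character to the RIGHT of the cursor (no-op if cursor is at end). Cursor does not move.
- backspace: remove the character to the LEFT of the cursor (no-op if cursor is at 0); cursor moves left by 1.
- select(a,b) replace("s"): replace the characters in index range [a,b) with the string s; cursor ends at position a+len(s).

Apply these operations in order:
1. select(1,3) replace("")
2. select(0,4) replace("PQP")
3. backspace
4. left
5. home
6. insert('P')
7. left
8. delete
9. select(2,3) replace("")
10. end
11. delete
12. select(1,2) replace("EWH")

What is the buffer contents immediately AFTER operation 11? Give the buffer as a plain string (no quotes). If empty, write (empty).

Answer: PQ

Derivation:
After op 1 (select(1,3) replace("")): buf='OJXUV' cursor=1
After op 2 (select(0,4) replace("PQP")): buf='PQPV' cursor=3
After op 3 (backspace): buf='PQV' cursor=2
After op 4 (left): buf='PQV' cursor=1
After op 5 (home): buf='PQV' cursor=0
After op 6 (insert('P')): buf='PPQV' cursor=1
After op 7 (left): buf='PPQV' cursor=0
After op 8 (delete): buf='PQV' cursor=0
After op 9 (select(2,3) replace("")): buf='PQ' cursor=2
After op 10 (end): buf='PQ' cursor=2
After op 11 (delete): buf='PQ' cursor=2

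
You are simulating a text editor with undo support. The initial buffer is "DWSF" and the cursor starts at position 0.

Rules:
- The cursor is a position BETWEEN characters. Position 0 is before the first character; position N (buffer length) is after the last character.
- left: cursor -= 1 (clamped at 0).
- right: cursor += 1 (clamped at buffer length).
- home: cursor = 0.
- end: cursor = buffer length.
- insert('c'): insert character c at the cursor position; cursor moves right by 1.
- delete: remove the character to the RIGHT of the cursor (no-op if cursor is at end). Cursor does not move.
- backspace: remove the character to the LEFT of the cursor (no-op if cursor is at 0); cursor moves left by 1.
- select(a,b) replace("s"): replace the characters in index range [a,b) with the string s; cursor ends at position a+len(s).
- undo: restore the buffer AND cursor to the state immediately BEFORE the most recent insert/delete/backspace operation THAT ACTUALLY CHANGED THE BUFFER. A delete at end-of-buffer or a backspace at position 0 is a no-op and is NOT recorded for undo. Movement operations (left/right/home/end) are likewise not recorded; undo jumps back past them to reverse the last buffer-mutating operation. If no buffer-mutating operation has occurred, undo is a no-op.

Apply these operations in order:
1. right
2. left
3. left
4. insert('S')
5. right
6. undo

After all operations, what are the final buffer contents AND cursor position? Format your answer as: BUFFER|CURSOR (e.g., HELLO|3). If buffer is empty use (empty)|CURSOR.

After op 1 (right): buf='DWSF' cursor=1
After op 2 (left): buf='DWSF' cursor=0
After op 3 (left): buf='DWSF' cursor=0
After op 4 (insert('S')): buf='SDWSF' cursor=1
After op 5 (right): buf='SDWSF' cursor=2
After op 6 (undo): buf='DWSF' cursor=0

Answer: DWSF|0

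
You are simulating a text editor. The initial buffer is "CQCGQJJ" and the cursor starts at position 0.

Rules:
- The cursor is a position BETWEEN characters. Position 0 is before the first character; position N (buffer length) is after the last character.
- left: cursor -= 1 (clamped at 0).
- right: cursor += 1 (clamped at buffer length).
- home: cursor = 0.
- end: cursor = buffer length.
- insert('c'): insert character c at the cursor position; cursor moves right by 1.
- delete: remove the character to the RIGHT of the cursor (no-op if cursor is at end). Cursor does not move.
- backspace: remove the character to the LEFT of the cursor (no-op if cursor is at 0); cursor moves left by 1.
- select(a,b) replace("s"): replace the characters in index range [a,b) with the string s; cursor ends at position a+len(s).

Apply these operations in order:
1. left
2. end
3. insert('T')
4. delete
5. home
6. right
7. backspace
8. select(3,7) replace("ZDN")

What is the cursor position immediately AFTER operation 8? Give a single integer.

After op 1 (left): buf='CQCGQJJ' cursor=0
After op 2 (end): buf='CQCGQJJ' cursor=7
After op 3 (insert('T')): buf='CQCGQJJT' cursor=8
After op 4 (delete): buf='CQCGQJJT' cursor=8
After op 5 (home): buf='CQCGQJJT' cursor=0
After op 6 (right): buf='CQCGQJJT' cursor=1
After op 7 (backspace): buf='QCGQJJT' cursor=0
After op 8 (select(3,7) replace("ZDN")): buf='QCGZDN' cursor=6

Answer: 6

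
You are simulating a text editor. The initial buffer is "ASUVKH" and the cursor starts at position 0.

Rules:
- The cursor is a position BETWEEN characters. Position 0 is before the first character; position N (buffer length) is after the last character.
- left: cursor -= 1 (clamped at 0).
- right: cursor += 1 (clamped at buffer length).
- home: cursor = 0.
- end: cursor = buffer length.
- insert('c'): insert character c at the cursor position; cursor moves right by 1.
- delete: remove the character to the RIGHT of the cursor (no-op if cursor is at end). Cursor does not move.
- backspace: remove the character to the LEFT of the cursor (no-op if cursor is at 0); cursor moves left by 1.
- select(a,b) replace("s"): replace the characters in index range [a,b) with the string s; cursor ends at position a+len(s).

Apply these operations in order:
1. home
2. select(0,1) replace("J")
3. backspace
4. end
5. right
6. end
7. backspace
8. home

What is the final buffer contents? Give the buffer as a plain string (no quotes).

After op 1 (home): buf='ASUVKH' cursor=0
After op 2 (select(0,1) replace("J")): buf='JSUVKH' cursor=1
After op 3 (backspace): buf='SUVKH' cursor=0
After op 4 (end): buf='SUVKH' cursor=5
After op 5 (right): buf='SUVKH' cursor=5
After op 6 (end): buf='SUVKH' cursor=5
After op 7 (backspace): buf='SUVK' cursor=4
After op 8 (home): buf='SUVK' cursor=0

Answer: SUVK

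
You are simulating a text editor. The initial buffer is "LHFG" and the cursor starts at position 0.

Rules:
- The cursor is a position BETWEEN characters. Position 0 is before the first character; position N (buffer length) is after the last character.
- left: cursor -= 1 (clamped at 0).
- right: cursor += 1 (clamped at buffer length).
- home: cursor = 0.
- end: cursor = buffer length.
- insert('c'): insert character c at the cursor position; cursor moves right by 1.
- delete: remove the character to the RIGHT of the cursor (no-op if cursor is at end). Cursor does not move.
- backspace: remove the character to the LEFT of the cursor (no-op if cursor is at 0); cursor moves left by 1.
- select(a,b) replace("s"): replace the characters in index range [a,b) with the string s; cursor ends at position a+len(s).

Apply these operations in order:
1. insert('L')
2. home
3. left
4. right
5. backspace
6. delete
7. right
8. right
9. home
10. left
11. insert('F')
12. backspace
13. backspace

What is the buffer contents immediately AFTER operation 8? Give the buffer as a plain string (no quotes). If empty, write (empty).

Answer: HFG

Derivation:
After op 1 (insert('L')): buf='LLHFG' cursor=1
After op 2 (home): buf='LLHFG' cursor=0
After op 3 (left): buf='LLHFG' cursor=0
After op 4 (right): buf='LLHFG' cursor=1
After op 5 (backspace): buf='LHFG' cursor=0
After op 6 (delete): buf='HFG' cursor=0
After op 7 (right): buf='HFG' cursor=1
After op 8 (right): buf='HFG' cursor=2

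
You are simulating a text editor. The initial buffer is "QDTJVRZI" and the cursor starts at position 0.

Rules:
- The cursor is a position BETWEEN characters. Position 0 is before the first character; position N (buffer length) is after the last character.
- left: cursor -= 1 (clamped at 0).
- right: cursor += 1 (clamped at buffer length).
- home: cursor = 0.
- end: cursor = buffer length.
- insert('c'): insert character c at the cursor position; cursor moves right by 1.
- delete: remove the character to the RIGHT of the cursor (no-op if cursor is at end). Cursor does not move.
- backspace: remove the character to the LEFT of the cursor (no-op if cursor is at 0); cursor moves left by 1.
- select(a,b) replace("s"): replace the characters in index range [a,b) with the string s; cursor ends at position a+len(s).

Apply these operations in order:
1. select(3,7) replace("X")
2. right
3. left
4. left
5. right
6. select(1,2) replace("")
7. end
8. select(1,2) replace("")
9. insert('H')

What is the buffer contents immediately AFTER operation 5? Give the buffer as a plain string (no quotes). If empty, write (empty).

After op 1 (select(3,7) replace("X")): buf='QDTXI' cursor=4
After op 2 (right): buf='QDTXI' cursor=5
After op 3 (left): buf='QDTXI' cursor=4
After op 4 (left): buf='QDTXI' cursor=3
After op 5 (right): buf='QDTXI' cursor=4

Answer: QDTXI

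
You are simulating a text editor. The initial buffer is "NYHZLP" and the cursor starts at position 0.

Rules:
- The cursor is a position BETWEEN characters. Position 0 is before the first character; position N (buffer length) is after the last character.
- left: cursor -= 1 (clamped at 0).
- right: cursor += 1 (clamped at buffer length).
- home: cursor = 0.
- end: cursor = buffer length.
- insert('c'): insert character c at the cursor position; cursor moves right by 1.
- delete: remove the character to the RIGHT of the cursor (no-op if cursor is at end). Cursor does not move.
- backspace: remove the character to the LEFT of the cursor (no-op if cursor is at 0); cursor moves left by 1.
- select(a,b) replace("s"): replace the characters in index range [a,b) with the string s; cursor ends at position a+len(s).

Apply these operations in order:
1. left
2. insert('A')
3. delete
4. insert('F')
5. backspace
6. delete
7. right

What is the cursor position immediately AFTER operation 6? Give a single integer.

Answer: 1

Derivation:
After op 1 (left): buf='NYHZLP' cursor=0
After op 2 (insert('A')): buf='ANYHZLP' cursor=1
After op 3 (delete): buf='AYHZLP' cursor=1
After op 4 (insert('F')): buf='AFYHZLP' cursor=2
After op 5 (backspace): buf='AYHZLP' cursor=1
After op 6 (delete): buf='AHZLP' cursor=1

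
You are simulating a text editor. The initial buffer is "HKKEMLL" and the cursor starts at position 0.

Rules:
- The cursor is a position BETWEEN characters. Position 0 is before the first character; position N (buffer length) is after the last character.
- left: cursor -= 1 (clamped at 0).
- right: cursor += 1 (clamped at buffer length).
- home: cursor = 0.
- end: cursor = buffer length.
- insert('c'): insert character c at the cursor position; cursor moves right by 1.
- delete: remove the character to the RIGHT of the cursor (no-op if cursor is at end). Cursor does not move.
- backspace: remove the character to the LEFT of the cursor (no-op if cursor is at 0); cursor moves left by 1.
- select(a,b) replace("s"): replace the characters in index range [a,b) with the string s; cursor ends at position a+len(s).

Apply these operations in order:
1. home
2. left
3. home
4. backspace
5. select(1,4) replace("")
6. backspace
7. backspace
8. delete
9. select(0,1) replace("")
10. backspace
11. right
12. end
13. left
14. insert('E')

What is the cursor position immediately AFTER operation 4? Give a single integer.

After op 1 (home): buf='HKKEMLL' cursor=0
After op 2 (left): buf='HKKEMLL' cursor=0
After op 3 (home): buf='HKKEMLL' cursor=0
After op 4 (backspace): buf='HKKEMLL' cursor=0

Answer: 0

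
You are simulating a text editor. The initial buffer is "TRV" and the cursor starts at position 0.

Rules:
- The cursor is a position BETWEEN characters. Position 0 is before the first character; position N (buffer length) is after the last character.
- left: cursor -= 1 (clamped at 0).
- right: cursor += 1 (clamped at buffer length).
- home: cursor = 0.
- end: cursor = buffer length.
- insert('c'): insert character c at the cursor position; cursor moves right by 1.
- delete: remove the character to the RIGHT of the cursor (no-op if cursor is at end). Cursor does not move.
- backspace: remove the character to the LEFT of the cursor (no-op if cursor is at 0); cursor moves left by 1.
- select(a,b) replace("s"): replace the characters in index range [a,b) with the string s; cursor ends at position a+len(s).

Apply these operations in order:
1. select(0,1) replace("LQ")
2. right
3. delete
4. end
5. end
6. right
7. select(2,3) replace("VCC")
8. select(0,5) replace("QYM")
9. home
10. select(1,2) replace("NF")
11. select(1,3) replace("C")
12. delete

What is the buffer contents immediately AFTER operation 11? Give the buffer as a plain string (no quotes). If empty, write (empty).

After op 1 (select(0,1) replace("LQ")): buf='LQRV' cursor=2
After op 2 (right): buf='LQRV' cursor=3
After op 3 (delete): buf='LQR' cursor=3
After op 4 (end): buf='LQR' cursor=3
After op 5 (end): buf='LQR' cursor=3
After op 6 (right): buf='LQR' cursor=3
After op 7 (select(2,3) replace("VCC")): buf='LQVCC' cursor=5
After op 8 (select(0,5) replace("QYM")): buf='QYM' cursor=3
After op 9 (home): buf='QYM' cursor=0
After op 10 (select(1,2) replace("NF")): buf='QNFM' cursor=3
After op 11 (select(1,3) replace("C")): buf='QCM' cursor=2

Answer: QCM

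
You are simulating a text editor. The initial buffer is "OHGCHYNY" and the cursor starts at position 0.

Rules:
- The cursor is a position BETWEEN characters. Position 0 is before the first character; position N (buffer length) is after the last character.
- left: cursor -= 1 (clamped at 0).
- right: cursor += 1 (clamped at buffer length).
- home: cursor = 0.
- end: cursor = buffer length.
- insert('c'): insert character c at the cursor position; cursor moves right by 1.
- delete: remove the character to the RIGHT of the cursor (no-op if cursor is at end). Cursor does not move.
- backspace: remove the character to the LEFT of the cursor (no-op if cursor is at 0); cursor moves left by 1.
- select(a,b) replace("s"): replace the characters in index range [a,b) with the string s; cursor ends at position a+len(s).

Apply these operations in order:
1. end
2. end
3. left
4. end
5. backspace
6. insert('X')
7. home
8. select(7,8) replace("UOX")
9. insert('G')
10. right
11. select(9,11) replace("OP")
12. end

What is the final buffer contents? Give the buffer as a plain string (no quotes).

After op 1 (end): buf='OHGCHYNY' cursor=8
After op 2 (end): buf='OHGCHYNY' cursor=8
After op 3 (left): buf='OHGCHYNY' cursor=7
After op 4 (end): buf='OHGCHYNY' cursor=8
After op 5 (backspace): buf='OHGCHYN' cursor=7
After op 6 (insert('X')): buf='OHGCHYNX' cursor=8
After op 7 (home): buf='OHGCHYNX' cursor=0
After op 8 (select(7,8) replace("UOX")): buf='OHGCHYNUOX' cursor=10
After op 9 (insert('G')): buf='OHGCHYNUOXG' cursor=11
After op 10 (right): buf='OHGCHYNUOXG' cursor=11
After op 11 (select(9,11) replace("OP")): buf='OHGCHYNUOOP' cursor=11
After op 12 (end): buf='OHGCHYNUOOP' cursor=11

Answer: OHGCHYNUOOP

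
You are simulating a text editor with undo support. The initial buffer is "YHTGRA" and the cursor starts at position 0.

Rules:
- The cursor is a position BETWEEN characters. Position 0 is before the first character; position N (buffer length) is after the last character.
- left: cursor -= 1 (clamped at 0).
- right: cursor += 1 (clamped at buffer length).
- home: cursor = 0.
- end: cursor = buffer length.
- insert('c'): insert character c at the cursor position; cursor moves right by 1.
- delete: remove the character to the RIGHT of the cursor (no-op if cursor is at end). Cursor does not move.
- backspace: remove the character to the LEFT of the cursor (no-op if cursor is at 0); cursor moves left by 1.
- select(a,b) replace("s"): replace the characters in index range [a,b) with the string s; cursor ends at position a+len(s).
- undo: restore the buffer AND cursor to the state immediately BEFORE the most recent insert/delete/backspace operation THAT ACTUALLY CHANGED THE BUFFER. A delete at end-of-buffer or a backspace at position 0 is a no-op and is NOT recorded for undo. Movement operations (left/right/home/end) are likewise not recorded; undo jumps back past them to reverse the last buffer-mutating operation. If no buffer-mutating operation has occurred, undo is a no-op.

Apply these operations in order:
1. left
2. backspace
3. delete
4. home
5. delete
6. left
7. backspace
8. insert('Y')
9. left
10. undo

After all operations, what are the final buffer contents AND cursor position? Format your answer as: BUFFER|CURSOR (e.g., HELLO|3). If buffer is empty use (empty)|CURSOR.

After op 1 (left): buf='YHTGRA' cursor=0
After op 2 (backspace): buf='YHTGRA' cursor=0
After op 3 (delete): buf='HTGRA' cursor=0
After op 4 (home): buf='HTGRA' cursor=0
After op 5 (delete): buf='TGRA' cursor=0
After op 6 (left): buf='TGRA' cursor=0
After op 7 (backspace): buf='TGRA' cursor=0
After op 8 (insert('Y')): buf='YTGRA' cursor=1
After op 9 (left): buf='YTGRA' cursor=0
After op 10 (undo): buf='TGRA' cursor=0

Answer: TGRA|0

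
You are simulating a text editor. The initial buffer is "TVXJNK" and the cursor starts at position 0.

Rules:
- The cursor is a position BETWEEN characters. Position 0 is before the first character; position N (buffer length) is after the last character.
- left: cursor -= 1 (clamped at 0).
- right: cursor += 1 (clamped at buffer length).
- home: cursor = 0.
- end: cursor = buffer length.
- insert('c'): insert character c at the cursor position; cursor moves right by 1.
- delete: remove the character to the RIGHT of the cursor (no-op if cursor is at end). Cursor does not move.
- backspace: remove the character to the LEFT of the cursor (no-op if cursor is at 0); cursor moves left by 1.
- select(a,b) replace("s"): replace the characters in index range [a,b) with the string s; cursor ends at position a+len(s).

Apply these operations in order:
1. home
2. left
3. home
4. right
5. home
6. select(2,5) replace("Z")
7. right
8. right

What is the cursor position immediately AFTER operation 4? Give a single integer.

Answer: 1

Derivation:
After op 1 (home): buf='TVXJNK' cursor=0
After op 2 (left): buf='TVXJNK' cursor=0
After op 3 (home): buf='TVXJNK' cursor=0
After op 4 (right): buf='TVXJNK' cursor=1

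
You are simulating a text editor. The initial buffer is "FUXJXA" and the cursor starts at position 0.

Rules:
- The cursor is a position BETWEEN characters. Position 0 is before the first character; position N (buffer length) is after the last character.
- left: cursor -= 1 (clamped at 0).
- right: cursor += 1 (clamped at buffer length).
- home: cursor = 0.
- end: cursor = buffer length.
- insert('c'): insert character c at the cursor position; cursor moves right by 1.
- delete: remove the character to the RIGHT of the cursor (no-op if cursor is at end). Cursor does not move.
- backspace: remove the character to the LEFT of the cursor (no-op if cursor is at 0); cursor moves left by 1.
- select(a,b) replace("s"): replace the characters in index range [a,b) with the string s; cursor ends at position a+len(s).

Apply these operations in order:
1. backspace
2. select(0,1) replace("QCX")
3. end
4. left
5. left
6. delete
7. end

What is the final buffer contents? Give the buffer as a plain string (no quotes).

After op 1 (backspace): buf='FUXJXA' cursor=0
After op 2 (select(0,1) replace("QCX")): buf='QCXUXJXA' cursor=3
After op 3 (end): buf='QCXUXJXA' cursor=8
After op 4 (left): buf='QCXUXJXA' cursor=7
After op 5 (left): buf='QCXUXJXA' cursor=6
After op 6 (delete): buf='QCXUXJA' cursor=6
After op 7 (end): buf='QCXUXJA' cursor=7

Answer: QCXUXJA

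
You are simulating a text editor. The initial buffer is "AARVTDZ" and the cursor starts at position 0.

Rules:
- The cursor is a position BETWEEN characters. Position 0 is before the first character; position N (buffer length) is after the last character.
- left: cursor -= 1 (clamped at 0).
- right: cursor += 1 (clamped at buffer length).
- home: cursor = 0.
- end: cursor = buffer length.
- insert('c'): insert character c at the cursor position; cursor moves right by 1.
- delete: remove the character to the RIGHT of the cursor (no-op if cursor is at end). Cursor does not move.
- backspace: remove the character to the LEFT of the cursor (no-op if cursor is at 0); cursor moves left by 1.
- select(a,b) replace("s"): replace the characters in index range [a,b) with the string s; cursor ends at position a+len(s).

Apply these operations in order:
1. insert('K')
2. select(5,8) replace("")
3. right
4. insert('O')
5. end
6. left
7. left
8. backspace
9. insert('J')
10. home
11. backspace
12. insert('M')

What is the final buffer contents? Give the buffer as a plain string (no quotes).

After op 1 (insert('K')): buf='KAARVTDZ' cursor=1
After op 2 (select(5,8) replace("")): buf='KAARV' cursor=5
After op 3 (right): buf='KAARV' cursor=5
After op 4 (insert('O')): buf='KAARVO' cursor=6
After op 5 (end): buf='KAARVO' cursor=6
After op 6 (left): buf='KAARVO' cursor=5
After op 7 (left): buf='KAARVO' cursor=4
After op 8 (backspace): buf='KAAVO' cursor=3
After op 9 (insert('J')): buf='KAAJVO' cursor=4
After op 10 (home): buf='KAAJVO' cursor=0
After op 11 (backspace): buf='KAAJVO' cursor=0
After op 12 (insert('M')): buf='MKAAJVO' cursor=1

Answer: MKAAJVO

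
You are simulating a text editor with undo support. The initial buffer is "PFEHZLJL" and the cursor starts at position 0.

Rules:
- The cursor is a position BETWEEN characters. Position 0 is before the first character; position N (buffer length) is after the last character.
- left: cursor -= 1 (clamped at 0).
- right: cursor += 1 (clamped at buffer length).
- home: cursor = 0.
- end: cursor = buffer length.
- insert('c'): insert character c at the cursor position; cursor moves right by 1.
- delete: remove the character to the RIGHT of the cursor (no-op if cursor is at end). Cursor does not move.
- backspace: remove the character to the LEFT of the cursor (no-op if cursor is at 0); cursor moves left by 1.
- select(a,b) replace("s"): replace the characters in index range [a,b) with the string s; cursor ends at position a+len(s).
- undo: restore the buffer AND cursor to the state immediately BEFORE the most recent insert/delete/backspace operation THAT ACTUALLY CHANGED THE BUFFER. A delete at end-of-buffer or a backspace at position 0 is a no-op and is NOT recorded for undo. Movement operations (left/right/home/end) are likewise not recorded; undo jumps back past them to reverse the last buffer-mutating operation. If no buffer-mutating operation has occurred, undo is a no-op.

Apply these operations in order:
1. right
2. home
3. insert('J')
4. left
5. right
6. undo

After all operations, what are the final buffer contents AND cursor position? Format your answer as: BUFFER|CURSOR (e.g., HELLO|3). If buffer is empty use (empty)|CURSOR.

After op 1 (right): buf='PFEHZLJL' cursor=1
After op 2 (home): buf='PFEHZLJL' cursor=0
After op 3 (insert('J')): buf='JPFEHZLJL' cursor=1
After op 4 (left): buf='JPFEHZLJL' cursor=0
After op 5 (right): buf='JPFEHZLJL' cursor=1
After op 6 (undo): buf='PFEHZLJL' cursor=0

Answer: PFEHZLJL|0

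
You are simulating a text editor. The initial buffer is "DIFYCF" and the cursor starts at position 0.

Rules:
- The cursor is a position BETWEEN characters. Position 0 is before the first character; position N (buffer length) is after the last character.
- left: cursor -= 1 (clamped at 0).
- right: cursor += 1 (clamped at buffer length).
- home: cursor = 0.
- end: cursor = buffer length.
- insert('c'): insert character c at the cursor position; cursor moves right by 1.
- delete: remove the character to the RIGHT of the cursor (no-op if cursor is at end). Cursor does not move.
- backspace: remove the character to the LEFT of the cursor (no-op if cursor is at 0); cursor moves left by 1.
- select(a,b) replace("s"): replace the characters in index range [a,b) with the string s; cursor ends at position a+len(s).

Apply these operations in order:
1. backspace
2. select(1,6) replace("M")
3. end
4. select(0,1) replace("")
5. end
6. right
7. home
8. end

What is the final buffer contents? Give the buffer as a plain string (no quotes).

Answer: M

Derivation:
After op 1 (backspace): buf='DIFYCF' cursor=0
After op 2 (select(1,6) replace("M")): buf='DM' cursor=2
After op 3 (end): buf='DM' cursor=2
After op 4 (select(0,1) replace("")): buf='M' cursor=0
After op 5 (end): buf='M' cursor=1
After op 6 (right): buf='M' cursor=1
After op 7 (home): buf='M' cursor=0
After op 8 (end): buf='M' cursor=1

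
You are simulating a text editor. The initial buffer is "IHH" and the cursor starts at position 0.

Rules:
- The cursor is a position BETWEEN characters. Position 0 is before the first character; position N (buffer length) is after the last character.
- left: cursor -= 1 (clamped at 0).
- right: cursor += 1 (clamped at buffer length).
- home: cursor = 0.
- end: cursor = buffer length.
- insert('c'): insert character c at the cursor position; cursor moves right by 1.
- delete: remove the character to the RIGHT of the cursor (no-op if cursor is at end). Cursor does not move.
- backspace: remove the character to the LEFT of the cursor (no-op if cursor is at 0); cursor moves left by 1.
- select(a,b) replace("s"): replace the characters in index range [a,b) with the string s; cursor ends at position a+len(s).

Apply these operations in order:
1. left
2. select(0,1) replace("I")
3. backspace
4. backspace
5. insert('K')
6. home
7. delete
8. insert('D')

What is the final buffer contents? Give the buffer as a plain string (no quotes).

Answer: DHH

Derivation:
After op 1 (left): buf='IHH' cursor=0
After op 2 (select(0,1) replace("I")): buf='IHH' cursor=1
After op 3 (backspace): buf='HH' cursor=0
After op 4 (backspace): buf='HH' cursor=0
After op 5 (insert('K')): buf='KHH' cursor=1
After op 6 (home): buf='KHH' cursor=0
After op 7 (delete): buf='HH' cursor=0
After op 8 (insert('D')): buf='DHH' cursor=1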